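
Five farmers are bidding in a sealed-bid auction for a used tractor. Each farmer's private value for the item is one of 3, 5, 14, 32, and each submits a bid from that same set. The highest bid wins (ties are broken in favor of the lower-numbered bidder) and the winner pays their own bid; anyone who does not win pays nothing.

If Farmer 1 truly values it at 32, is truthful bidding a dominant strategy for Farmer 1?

Consider the case where Farmer 2 bids 3, Farmer 3 bids 3, Farmer 4 bids 3 and Farmer 5 bids 3.
Truthful bid 32: wins, pays 32, utility 32 - 32 = 0.
Bid 3 instead: wins, pays 3, utility 32 - 3 = 29.
Since 29 > 0, bidding 3 is strictly better here, so truthful bidding is not dominant.

No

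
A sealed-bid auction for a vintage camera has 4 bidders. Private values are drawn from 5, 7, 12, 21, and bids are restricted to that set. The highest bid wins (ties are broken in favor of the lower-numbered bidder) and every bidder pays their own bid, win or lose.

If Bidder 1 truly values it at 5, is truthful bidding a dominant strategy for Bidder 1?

No

Consider the case where Bidder 2 bids 5, Bidder 3 bids 5 and Bidder 4 bids 7.
Truthful bid 5: loses but pays 5, utility -5.
Bid 7 instead: wins, pays 7, utility 5 - 7 = -2.
Since -2 > -5, bidding 7 is strictly better here, so truthful bidding is not dominant.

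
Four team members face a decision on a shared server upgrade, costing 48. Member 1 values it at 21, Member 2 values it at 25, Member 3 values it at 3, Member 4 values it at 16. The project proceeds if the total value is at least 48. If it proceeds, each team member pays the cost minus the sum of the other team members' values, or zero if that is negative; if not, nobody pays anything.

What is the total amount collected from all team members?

Total value 65 ≥ cost 48, so it is built.
Member 1: others sum to 44; max(0, 48 - 44) = 4.
Member 2: others sum to 40; max(0, 48 - 40) = 8.
Member 3: others sum to 62; max(0, 48 - 62) = 0.
Member 4: others sum to 49; max(0, 48 - 49) = 0.
Total collected = 4 + 8 + 0 + 0 = 12.

12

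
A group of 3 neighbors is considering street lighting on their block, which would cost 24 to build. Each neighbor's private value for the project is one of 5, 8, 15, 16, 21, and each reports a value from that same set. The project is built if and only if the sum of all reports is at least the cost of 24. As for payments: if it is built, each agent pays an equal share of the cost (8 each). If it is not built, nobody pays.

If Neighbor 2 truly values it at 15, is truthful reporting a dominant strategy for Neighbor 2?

Check each profile of the others' reports and compare truth against every alternative report.
Others report (5, 5): truth gives 7, best alternative gives 7.
Others report (5, 8): truth gives 7, best alternative gives 7.
Others report (5, 15): truth gives 7, best alternative gives 7.
Others report (5, 16): truth gives 7, best alternative gives 7.
Others report (5, 21): truth gives 7, best alternative gives 7.
Others report (8, 5): truth gives 7, best alternative gives 7.
(Remaining 19 profiles checked similarly; truth is weakly best in each.)
In every case the truthful report is at least as good as any alternative, so it is a dominant strategy.

Yes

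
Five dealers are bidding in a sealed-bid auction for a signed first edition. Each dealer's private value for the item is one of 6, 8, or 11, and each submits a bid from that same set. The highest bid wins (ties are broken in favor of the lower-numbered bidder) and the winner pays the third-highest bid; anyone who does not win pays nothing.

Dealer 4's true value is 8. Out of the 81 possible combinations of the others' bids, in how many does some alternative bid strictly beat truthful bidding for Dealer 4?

Others bid (6, 6, 6, 11): truth gives 0; bid 11 gives 2 > 0. Violating.
Others bid (6, 6, 8, 6): truth gives 0; bid 11 gives 2 > 0. Violating.
Others bid (6, 8, 6, 6): truth gives 0; bid 11 gives 2 > 0. Violating.
Others bid (8, 6, 6, 6): truth gives 0; bid 11 gives 2 > 0. Violating.
Others bid (6, 6, 6, 6): truth gives 2; no alternative beats it.
Others bid (6, 6, 6, 8): truth gives 2; no alternative beats it.
(Checking all 81 profiles: 4 have a profitable deviation, 77 do not.)

4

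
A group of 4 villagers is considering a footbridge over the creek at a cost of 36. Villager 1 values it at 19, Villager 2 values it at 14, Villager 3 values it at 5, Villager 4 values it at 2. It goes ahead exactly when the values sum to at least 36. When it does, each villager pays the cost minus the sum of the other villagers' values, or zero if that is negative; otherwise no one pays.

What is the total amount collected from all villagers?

Total value 40 ≥ cost 36, so it is built.
Villager 1: others sum to 21; max(0, 36 - 21) = 15.
Villager 2: others sum to 26; max(0, 36 - 26) = 10.
Villager 3: others sum to 35; max(0, 36 - 35) = 1.
Villager 4: others sum to 38; max(0, 36 - 38) = 0.
Total collected = 15 + 10 + 1 + 0 = 26.

26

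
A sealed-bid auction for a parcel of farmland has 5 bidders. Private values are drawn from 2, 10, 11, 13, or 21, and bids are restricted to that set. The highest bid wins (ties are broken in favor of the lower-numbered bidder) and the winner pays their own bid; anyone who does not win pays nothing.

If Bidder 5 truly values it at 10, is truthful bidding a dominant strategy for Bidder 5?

Check each profile of the others' bids and compare truth against every alternative bid.
Others bid (2, 2, 2, 2): truth gives 0, best alternative gives 0.
Others bid (2, 2, 2, 10): truth gives 0, best alternative gives 0.
Others bid (2, 2, 2, 11): truth gives 0, best alternative gives 0.
Others bid (2, 2, 2, 13): truth gives 0, best alternative gives 0.
Others bid (2, 2, 2, 21): truth gives 0, best alternative gives 0.
Others bid (2, 2, 10, 2): truth gives 0, best alternative gives 0.
(Remaining 619 profiles checked similarly; truth is weakly best in each.)
In every case the truthful bid is at least as good as any alternative, so it is a dominant strategy.

Yes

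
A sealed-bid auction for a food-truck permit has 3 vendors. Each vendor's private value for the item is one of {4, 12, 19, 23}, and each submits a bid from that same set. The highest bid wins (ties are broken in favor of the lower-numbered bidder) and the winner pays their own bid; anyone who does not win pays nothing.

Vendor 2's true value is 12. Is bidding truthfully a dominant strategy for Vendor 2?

Yes

Check each profile of the others' bids and compare truth against every alternative bid.
Others bid (4, 4): truth gives 0, best alternative gives 0.
Others bid (4, 12): truth gives 0, best alternative gives 0.
Others bid (4, 19): truth gives 0, best alternative gives 0.
Others bid (4, 23): truth gives 0, best alternative gives 0.
Others bid (12, 4): truth gives 0, best alternative gives 0.
Others bid (12, 12): truth gives 0, best alternative gives 0.
(Remaining 10 profiles checked similarly; truth is weakly best in each.)
In every case the truthful bid is at least as good as any alternative, so it is a dominant strategy.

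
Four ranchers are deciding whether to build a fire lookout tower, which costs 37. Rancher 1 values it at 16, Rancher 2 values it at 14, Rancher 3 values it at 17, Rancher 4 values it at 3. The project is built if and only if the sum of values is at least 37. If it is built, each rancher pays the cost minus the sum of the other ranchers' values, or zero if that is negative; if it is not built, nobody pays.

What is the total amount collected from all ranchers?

8

Total value 50 ≥ cost 37, so it is built.
Rancher 1: others sum to 34; max(0, 37 - 34) = 3.
Rancher 2: others sum to 36; max(0, 37 - 36) = 1.
Rancher 3: others sum to 33; max(0, 37 - 33) = 4.
Rancher 4: others sum to 47; max(0, 37 - 47) = 0.
Total collected = 3 + 1 + 4 + 0 = 8.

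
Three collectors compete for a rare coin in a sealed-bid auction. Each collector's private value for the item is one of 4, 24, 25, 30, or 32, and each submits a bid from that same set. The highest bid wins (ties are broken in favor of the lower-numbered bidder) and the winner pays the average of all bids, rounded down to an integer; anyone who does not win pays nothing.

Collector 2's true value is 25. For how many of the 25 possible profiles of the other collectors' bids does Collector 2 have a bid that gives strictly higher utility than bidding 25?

5

Others bid (4, 4): truth gives 14; bid 24 gives 15 > 14. Violating.
Others bid (4, 30): truth gives 0; bid 30 gives 4 > 0. Violating.
Others bid (4, 32): truth gives 0; bid 32 gives 3 > 0. Violating.
Others bid (25, 4): truth gives 0; bid 30 gives 6 > 0. Violating.
Others bid (4, 24): truth gives 8; no alternative beats it.
Others bid (4, 25): truth gives 7; no alternative beats it.
(Checking all 25 profiles: 5 have a profitable deviation, 20 do not.)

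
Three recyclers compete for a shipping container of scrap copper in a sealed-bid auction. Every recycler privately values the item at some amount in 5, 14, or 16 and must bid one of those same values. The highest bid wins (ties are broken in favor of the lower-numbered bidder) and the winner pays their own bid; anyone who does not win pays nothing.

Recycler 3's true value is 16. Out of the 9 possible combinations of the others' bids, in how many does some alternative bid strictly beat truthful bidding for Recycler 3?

Others bid (5, 5): truth gives 0; bid 14 gives 2 > 0. Violating.
Others bid (5, 14): truth gives 0; no alternative beats it.
Others bid (5, 16): truth gives 0; no alternative beats it.
(Checking all 9 profiles: 1 has a profitable deviation, 8 do not.)

1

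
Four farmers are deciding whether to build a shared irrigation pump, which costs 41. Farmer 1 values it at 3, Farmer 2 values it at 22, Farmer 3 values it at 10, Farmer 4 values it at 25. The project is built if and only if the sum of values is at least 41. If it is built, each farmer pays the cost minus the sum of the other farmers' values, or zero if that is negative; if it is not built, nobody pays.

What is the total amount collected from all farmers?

9

Total value 60 ≥ cost 41, so it is built.
Farmer 1: others sum to 57; max(0, 41 - 57) = 0.
Farmer 2: others sum to 38; max(0, 41 - 38) = 3.
Farmer 3: others sum to 50; max(0, 41 - 50) = 0.
Farmer 4: others sum to 35; max(0, 41 - 35) = 6.
Total collected = 0 + 3 + 0 + 6 = 9.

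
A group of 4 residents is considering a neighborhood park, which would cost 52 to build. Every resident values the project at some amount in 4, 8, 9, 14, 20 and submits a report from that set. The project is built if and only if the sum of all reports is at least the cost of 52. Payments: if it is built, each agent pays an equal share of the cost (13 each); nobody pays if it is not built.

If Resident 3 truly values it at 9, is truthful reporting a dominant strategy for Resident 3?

No

Consider the case where Resident 1 reports 4, Resident 2 reports 20 and Resident 4 reports 20.
Truthful report 9: project built, pays 13, utility 9 - 13 = -4.
Report 4 instead: project not built, utility 0.
Since 0 > -4, reporting 4 is strictly better here, so truthful reporting is not dominant.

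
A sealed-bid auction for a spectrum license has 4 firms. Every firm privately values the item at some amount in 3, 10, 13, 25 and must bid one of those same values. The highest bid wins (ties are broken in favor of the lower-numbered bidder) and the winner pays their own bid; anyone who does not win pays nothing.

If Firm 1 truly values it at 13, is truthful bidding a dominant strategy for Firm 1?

No

Consider the case where Firm 2 bids 3, Firm 3 bids 3 and Firm 4 bids 3.
Truthful bid 13: wins, pays 13, utility 13 - 13 = 0.
Bid 3 instead: wins, pays 3, utility 13 - 3 = 10.
Since 10 > 0, bidding 3 is strictly better here, so truthful bidding is not dominant.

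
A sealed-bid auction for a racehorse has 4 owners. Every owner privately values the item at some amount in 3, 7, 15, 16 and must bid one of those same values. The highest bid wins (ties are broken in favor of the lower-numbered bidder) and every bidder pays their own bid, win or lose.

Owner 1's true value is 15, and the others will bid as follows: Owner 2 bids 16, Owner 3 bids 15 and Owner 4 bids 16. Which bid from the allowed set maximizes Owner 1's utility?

Bid 3: loses but pays 3, utility -3.
Bid 7: loses but pays 7, utility -7.
Bid 15: loses but pays 15, utility -15.
Bid 16: wins, pays 16, utility 15 - 16 = -1.
The best choice is 16 with utility -1.

16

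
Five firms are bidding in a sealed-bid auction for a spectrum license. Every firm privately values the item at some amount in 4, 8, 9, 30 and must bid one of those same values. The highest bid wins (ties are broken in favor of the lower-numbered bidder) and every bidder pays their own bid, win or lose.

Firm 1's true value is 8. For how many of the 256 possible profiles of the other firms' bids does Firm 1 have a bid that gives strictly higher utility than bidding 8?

241

Others bid (4, 4, 4, 4): truth gives 0; bid 4 gives 4 > 0. Violating.
Others bid (4, 4, 4, 9): truth gives -8; bid 9 gives -1 > -8. Violating.
Others bid (4, 4, 4, 30): truth gives -8; bid 4 gives -4 > -8. Violating.
Others bid (4, 4, 8, 9): truth gives -8; bid 9 gives -1 > -8. Violating.
Others bid (4, 4, 4, 8): truth gives 0; no alternative beats it.
Others bid (4, 4, 8, 4): truth gives 0; no alternative beats it.
(Checking all 256 profiles: 241 have a profitable deviation, 15 do not.)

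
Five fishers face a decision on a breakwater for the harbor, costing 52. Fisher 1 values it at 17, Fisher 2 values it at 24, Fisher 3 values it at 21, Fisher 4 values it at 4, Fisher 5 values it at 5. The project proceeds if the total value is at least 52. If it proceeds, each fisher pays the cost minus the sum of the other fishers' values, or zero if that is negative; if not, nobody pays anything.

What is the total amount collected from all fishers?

Total value 71 ≥ cost 52, so it is built.
Fisher 1: others sum to 54; max(0, 52 - 54) = 0.
Fisher 2: others sum to 47; max(0, 52 - 47) = 5.
Fisher 3: others sum to 50; max(0, 52 - 50) = 2.
Fisher 4: others sum to 67; max(0, 52 - 67) = 0.
Fisher 5: others sum to 66; max(0, 52 - 66) = 0.
Total collected = 0 + 5 + 2 + 0 + 0 = 7.

7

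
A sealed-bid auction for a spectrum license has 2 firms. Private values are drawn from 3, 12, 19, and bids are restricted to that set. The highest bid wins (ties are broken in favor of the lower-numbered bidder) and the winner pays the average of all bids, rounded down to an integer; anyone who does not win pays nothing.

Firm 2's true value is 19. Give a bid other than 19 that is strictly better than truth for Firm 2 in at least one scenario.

Suppose Firm 1 bids 3.
Bid 19: wins, pays 11, utility 19 - 11 = 8.
Bid 12: wins, pays 7, utility 19 - 7 = 12.
So bidding 12 beats truth here (12 > 8).

12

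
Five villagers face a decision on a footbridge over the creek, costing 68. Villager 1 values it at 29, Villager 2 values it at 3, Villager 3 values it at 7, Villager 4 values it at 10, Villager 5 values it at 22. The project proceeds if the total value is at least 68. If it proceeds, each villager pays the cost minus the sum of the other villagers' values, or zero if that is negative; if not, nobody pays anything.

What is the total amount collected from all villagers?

56

Total value 71 ≥ cost 68, so it is built.
Villager 1: others sum to 42; max(0, 68 - 42) = 26.
Villager 2: others sum to 68; max(0, 68 - 68) = 0.
Villager 3: others sum to 64; max(0, 68 - 64) = 4.
Villager 4: others sum to 61; max(0, 68 - 61) = 7.
Villager 5: others sum to 49; max(0, 68 - 49) = 19.
Total collected = 26 + 0 + 4 + 7 + 19 = 56.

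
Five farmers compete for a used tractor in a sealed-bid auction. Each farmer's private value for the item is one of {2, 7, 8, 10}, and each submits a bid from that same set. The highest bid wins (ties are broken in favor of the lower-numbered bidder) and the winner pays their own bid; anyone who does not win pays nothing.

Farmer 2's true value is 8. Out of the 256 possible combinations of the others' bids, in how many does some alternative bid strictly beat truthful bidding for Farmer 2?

Others bid (2, 2, 2, 2): truth gives 0; bid 7 gives 1 > 0. Violating.
Others bid (2, 2, 2, 7): truth gives 0; bid 7 gives 1 > 0. Violating.
Others bid (2, 2, 7, 2): truth gives 0; bid 7 gives 1 > 0. Violating.
Others bid (2, 2, 7, 7): truth gives 0; bid 7 gives 1 > 0. Violating.
Others bid (2, 2, 2, 8): truth gives 0; no alternative beats it.
Others bid (2, 2, 2, 10): truth gives 0; no alternative beats it.
(Checking all 256 profiles: 8 have a profitable deviation, 248 do not.)

8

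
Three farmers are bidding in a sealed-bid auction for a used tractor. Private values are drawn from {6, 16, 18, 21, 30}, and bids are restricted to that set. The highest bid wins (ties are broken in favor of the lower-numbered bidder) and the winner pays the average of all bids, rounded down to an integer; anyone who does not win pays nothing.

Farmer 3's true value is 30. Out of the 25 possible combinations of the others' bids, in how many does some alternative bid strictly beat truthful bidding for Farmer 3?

9

Others bid (6, 6): truth gives 16; bid 16 gives 21 > 16. Violating.
Others bid (6, 16): truth gives 13; bid 18 gives 17 > 13. Violating.
Others bid (6, 18): truth gives 12; bid 21 gives 15 > 12. Violating.
Others bid (16, 6): truth gives 13; bid 18 gives 17 > 13. Violating.
Others bid (6, 21): truth gives 11; no alternative beats it.
Others bid (6, 30): truth gives 0; no alternative beats it.
(Checking all 25 profiles: 9 have a profitable deviation, 16 do not.)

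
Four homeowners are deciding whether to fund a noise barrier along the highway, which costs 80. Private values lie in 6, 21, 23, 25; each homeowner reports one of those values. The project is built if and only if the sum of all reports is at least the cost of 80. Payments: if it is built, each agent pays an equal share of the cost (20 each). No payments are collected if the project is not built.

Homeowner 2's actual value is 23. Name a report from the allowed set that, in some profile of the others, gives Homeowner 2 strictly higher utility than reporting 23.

25

Suppose Homeowner 1 reports 6, Homeowner 3 reports 25 and Homeowner 4 reports 25.
Report 23: project not built, utility 0.
Report 25: project built, pays 20, utility 23 - 20 = 3.
So reporting 25 beats truth here (3 > 0).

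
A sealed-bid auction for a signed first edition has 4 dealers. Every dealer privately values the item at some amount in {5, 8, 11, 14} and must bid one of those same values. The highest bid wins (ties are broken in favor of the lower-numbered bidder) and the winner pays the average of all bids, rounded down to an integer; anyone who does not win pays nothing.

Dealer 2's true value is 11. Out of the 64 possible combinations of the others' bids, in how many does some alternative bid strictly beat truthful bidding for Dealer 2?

Others bid (5, 5, 5): truth gives 5; bid 8 gives 6 > 5. Violating.
Others bid (5, 5, 8): truth gives 4; bid 8 gives 5 > 4. Violating.
Others bid (5, 5, 14): truth gives 0; bid 14 gives 2 > 0. Violating.
Others bid (5, 8, 5): truth gives 4; bid 8 gives 5 > 4. Violating.
Others bid (5, 5, 11): truth gives 3; no alternative beats it.
Others bid (5, 8, 11): truth gives 3; no alternative beats it.
(Checking all 64 profiles: 16 have a profitable deviation, 48 do not.)

16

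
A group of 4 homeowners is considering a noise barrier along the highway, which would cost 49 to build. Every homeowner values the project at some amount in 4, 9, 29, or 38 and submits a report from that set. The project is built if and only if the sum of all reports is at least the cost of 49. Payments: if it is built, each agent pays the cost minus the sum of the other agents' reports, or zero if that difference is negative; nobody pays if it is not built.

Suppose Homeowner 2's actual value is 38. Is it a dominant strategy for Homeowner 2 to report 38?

Yes

Check each profile of the others' reports and compare truth against every alternative report.
Others report (4, 4, 9): truth gives 6, best alternative gives 0.
Others report (4, 9, 4): truth gives 6, best alternative gives 0.
Others report (9, 4, 4): truth gives 6, best alternative gives 0.
Others report (4, 4, 4): truth gives 1, best alternative gives 0.
Others report (4, 9, 38): truth gives 38, best alternative gives 38.
Others report (4, 29, 29): truth gives 38, best alternative gives 38.
(Remaining 58 profiles checked similarly; truth is weakly best in each.)
In every case the truthful report is at least as good as any alternative, so it is a dominant strategy.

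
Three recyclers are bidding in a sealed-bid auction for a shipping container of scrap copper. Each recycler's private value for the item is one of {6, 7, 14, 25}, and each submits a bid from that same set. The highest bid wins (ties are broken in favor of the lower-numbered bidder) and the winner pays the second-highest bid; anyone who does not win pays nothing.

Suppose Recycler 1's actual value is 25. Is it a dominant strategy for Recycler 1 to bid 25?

Check each profile of the others' bids and compare truth against every alternative bid.
Others bid (6, 6): truth gives 19, best alternative gives 19.
Others bid (6, 7): truth gives 18, best alternative gives 18.
Others bid (7, 6): truth gives 18, best alternative gives 18.
Others bid (7, 7): truth gives 18, best alternative gives 18.
Others bid (6, 14): truth gives 11, best alternative gives 11.
Others bid (7, 14): truth gives 11, best alternative gives 11.
(Remaining 10 profiles checked similarly; truth is weakly best in each.)
In every case the truthful bid is at least as good as any alternative, so it is a dominant strategy.

Yes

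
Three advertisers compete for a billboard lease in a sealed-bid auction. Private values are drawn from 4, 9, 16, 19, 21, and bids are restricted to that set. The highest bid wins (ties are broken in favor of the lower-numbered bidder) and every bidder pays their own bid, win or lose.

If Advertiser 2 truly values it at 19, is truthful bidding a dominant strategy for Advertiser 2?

No

Consider the case where Advertiser 1 bids 4 and Advertiser 3 bids 4.
Truthful bid 19: wins, pays 19, utility 19 - 19 = 0.
Bid 9 instead: wins, pays 9, utility 19 - 9 = 10.
Since 10 > 0, bidding 9 is strictly better here, so truthful bidding is not dominant.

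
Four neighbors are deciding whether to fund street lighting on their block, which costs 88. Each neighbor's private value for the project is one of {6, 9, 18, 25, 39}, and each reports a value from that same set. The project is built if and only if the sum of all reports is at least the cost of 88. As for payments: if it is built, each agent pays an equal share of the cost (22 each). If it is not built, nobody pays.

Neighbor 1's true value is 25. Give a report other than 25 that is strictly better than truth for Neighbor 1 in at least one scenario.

39

Suppose Neighbor 2 reports 6, Neighbor 3 reports 6 and Neighbor 4 reports 39.
Report 25: project not built, utility 0.
Report 39: project built, pays 22, utility 25 - 22 = 3.
So reporting 39 beats truth here (3 > 0).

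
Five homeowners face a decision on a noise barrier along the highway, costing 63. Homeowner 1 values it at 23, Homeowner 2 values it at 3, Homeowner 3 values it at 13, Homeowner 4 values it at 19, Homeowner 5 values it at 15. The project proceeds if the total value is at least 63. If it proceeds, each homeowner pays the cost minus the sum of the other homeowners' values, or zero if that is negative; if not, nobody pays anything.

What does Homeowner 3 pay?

3

Total value 73 ≥ cost 63, so the project is built.
The other homeowners' values sum to 60.
Cost minus that sum is 63 - 60 = 3.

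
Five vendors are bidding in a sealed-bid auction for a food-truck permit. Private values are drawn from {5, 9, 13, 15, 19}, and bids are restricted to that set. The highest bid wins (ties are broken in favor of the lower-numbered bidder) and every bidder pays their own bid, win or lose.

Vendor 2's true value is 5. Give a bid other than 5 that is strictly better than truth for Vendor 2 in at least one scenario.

9

Suppose Vendor 1 bids 5, Vendor 3 bids 5, Vendor 4 bids 5 and Vendor 5 bids 5.
Bid 5: loses but pays 5, utility -5.
Bid 9: wins, pays 9, utility 5 - 9 = -4.
So bidding 9 beats truth here (-4 > -5).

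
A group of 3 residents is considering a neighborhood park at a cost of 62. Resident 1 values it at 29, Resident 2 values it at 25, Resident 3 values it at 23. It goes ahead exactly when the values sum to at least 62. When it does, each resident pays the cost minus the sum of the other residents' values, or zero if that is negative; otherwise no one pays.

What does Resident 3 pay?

Total value 77 ≥ cost 62, so the project is built.
The other residents' values sum to 54.
Cost minus that sum is 62 - 54 = 8.

8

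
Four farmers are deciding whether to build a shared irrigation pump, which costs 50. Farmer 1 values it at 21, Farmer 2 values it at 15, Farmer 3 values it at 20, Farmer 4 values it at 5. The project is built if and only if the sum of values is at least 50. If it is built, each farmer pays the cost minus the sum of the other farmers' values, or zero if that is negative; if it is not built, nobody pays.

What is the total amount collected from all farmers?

Total value 61 ≥ cost 50, so it is built.
Farmer 1: others sum to 40; max(0, 50 - 40) = 10.
Farmer 2: others sum to 46; max(0, 50 - 46) = 4.
Farmer 3: others sum to 41; max(0, 50 - 41) = 9.
Farmer 4: others sum to 56; max(0, 50 - 56) = 0.
Total collected = 10 + 4 + 9 + 0 = 23.

23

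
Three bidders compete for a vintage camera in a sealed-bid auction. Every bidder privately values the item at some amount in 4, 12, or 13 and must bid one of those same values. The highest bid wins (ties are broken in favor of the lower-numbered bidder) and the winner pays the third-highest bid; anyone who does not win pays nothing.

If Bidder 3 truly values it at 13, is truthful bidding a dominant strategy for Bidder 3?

Yes

Check each profile of the others' bids and compare truth against every alternative bid.
Others bid (4, 12): truth gives 9, best alternative gives 0.
Others bid (12, 4): truth gives 9, best alternative gives 0.
Others bid (12, 12): truth gives 1, best alternative gives 0.
Others bid (4, 4): truth gives 9, best alternative gives 9.
Others bid (4, 13): truth gives 0, best alternative gives 0.
Others bid (12, 13): truth gives 0, best alternative gives 0.
(Remaining 3 profiles checked similarly; truth is weakly best in each.)
In every case the truthful bid is at least as good as any alternative, so it is a dominant strategy.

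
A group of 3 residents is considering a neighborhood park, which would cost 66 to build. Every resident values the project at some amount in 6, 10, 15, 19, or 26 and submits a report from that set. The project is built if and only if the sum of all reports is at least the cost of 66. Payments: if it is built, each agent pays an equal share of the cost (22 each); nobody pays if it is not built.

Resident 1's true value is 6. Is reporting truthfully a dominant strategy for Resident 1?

Check each profile of the others' reports and compare truth against every alternative report.
Others report (6, 6): truth gives 0, best alternative gives 0.
Others report (6, 10): truth gives 0, best alternative gives 0.
Others report (6, 15): truth gives 0, best alternative gives 0.
Others report (6, 19): truth gives 0, best alternative gives 0.
Others report (6, 26): truth gives 0, best alternative gives 0.
Others report (10, 6): truth gives 0, best alternative gives 0.
(Remaining 19 profiles checked similarly; truth is weakly best in each.)
In every case the truthful report is at least as good as any alternative, so it is a dominant strategy.

Yes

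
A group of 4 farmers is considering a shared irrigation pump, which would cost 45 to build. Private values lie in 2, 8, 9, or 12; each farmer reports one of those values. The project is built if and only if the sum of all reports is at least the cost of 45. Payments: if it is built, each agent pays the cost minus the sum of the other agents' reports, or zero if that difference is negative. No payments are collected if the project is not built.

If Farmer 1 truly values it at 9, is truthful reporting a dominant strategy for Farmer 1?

Check each profile of the others' reports and compare truth against every alternative report.
Others report (2, 2, 2): truth gives 0, best alternative gives 0.
Others report (2, 2, 8): truth gives 0, best alternative gives 0.
Others report (2, 2, 9): truth gives 0, best alternative gives 0.
Others report (2, 2, 12): truth gives 0, best alternative gives 0.
Others report (2, 8, 2): truth gives 0, best alternative gives 0.
Others report (2, 8, 8): truth gives 0, best alternative gives 0.
(Remaining 58 profiles checked similarly; truth is weakly best in each.)
In every case the truthful report is at least as good as any alternative, so it is a dominant strategy.

Yes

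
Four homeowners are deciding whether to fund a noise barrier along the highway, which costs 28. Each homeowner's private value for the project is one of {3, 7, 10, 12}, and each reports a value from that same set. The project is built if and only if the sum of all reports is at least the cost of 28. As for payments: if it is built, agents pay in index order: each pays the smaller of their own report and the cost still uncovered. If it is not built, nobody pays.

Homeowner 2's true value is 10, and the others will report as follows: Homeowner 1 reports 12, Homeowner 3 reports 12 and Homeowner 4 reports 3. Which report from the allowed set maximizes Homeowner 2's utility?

Report 3: project built, pays 3, utility 10 - 3 = 7.
Report 7: project built, pays 7, utility 10 - 7 = 3.
Report 10: project built, pays 10, utility 10 - 10 = 0.
Report 12: project built, pays 12, utility 10 - 12 = -2.
The best choice is 3 with utility 7.

3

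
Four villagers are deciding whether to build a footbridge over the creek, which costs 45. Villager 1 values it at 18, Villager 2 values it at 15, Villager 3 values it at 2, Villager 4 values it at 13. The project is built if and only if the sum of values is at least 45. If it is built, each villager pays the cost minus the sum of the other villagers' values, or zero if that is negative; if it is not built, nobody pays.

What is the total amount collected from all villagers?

Total value 48 ≥ cost 45, so it is built.
Villager 1: others sum to 30; max(0, 45 - 30) = 15.
Villager 2: others sum to 33; max(0, 45 - 33) = 12.
Villager 3: others sum to 46; max(0, 45 - 46) = 0.
Villager 4: others sum to 35; max(0, 45 - 35) = 10.
Total collected = 15 + 12 + 0 + 10 = 37.

37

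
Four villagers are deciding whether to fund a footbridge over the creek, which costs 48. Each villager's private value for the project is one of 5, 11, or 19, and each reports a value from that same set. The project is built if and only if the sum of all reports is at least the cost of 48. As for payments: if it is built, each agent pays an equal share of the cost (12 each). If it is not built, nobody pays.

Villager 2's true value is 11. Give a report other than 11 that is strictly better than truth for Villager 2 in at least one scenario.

5

Suppose Villager 1 reports 11, Villager 3 reports 11 and Villager 4 reports 19.
Report 11: project built, pays 12, utility 11 - 12 = -1.
Report 5: project not built, utility 0.
So reporting 5 beats truth here (0 > -1).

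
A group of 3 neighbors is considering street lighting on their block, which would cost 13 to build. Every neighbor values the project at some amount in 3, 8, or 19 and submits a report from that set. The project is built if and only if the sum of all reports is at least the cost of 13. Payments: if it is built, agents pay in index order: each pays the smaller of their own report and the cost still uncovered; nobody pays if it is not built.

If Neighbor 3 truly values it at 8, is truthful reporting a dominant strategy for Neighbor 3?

Yes

Check each profile of the others' reports and compare truth against every alternative report.
Others report (3, 19): truth gives 8, best alternative gives 8.
Others report (8, 8): truth gives 8, best alternative gives 8.
Others report (8, 19): truth gives 8, best alternative gives 8.
Others report (19, 3): truth gives 8, best alternative gives 8.
Others report (19, 8): truth gives 8, best alternative gives 8.
Others report (19, 19): truth gives 8, best alternative gives 8.
(Remaining 3 profiles checked similarly; truth is weakly best in each.)
In every case the truthful report is at least as good as any alternative, so it is a dominant strategy.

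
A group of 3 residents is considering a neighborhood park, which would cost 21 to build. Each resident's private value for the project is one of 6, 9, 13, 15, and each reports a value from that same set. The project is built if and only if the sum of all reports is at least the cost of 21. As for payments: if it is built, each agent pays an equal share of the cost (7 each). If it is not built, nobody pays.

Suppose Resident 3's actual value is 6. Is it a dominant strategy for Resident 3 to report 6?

Yes

Check each profile of the others' reports and compare truth against every alternative report.
Others report (6, 6): truth gives 0, best alternative gives -1.
Others report (6, 9): truth gives -1, best alternative gives -1.
Others report (6, 13): truth gives -1, best alternative gives -1.
Others report (6, 15): truth gives -1, best alternative gives -1.
Others report (9, 6): truth gives -1, best alternative gives -1.
Others report (9, 9): truth gives -1, best alternative gives -1.
(Remaining 10 profiles checked similarly; truth is weakly best in each.)
In every case the truthful report is at least as good as any alternative, so it is a dominant strategy.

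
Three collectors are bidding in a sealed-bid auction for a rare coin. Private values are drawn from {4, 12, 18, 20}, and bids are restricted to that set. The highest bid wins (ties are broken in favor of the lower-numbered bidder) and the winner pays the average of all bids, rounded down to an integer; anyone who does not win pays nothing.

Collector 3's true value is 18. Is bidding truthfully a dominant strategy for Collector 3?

No

Consider the case where Collector 1 bids 4 and Collector 2 bids 4.
Truthful bid 18: wins, pays 8, utility 18 - 8 = 10.
Bid 12 instead: wins, pays 6, utility 18 - 6 = 12.
Since 12 > 10, bidding 12 is strictly better here, so truthful bidding is not dominant.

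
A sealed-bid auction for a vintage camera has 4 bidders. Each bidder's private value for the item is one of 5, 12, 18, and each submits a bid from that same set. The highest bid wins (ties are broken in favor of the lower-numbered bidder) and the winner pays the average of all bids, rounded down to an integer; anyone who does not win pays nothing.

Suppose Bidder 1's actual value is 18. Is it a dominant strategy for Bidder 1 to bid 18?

No

Consider the case where Bidder 2 bids 5, Bidder 3 bids 5 and Bidder 4 bids 5.
Truthful bid 18: wins, pays 8, utility 18 - 8 = 10.
Bid 5 instead: wins, pays 5, utility 18 - 5 = 13.
Since 13 > 10, bidding 5 is strictly better here, so truthful bidding is not dominant.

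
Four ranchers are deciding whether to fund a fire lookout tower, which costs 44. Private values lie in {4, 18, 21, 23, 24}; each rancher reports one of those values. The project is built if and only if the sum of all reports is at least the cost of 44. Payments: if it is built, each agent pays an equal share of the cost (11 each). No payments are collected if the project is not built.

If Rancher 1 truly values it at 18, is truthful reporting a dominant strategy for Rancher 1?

Check each profile of the others' reports and compare truth against every alternative report.
Others report (4, 4, 18): truth gives 7, best alternative gives 7.
Others report (4, 4, 21): truth gives 7, best alternative gives 7.
Others report (4, 4, 23): truth gives 7, best alternative gives 7.
Others report (4, 4, 24): truth gives 7, best alternative gives 7.
Others report (4, 18, 4): truth gives 7, best alternative gives 7.
Others report (4, 18, 18): truth gives 7, best alternative gives 7.
(Remaining 119 profiles checked similarly; truth is weakly best in each.)
In every case the truthful report is at least as good as any alternative, so it is a dominant strategy.

Yes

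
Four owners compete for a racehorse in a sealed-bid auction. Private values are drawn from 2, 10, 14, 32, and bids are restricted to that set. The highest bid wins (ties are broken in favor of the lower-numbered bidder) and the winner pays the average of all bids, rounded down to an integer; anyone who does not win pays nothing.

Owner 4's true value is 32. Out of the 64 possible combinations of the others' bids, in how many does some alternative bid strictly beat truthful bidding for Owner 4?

8

Others bid (2, 2, 2): truth gives 23; bid 10 gives 28 > 23. Violating.
Others bid (2, 2, 10): truth gives 21; bid 14 gives 25 > 21. Violating.
Others bid (2, 10, 2): truth gives 21; bid 14 gives 25 > 21. Violating.
Others bid (2, 10, 10): truth gives 19; bid 14 gives 23 > 19. Violating.
Others bid (2, 2, 14): truth gives 20; no alternative beats it.
Others bid (2, 2, 32): truth gives 0; no alternative beats it.
(Checking all 64 profiles: 8 have a profitable deviation, 56 do not.)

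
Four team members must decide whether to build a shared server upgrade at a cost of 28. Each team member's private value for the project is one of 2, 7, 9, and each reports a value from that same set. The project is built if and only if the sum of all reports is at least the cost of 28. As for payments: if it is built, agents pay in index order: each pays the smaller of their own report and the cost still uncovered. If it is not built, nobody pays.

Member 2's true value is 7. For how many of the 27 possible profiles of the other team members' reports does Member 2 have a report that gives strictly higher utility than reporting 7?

Others report (9, 9, 9): truth gives 0; report 2 gives 5 > 0. Violating.
Others report (2, 2, 2): truth gives 0; no alternative beats it.
Others report (2, 2, 7): truth gives 0; no alternative beats it.
(Checking all 27 profiles: 1 has a profitable deviation, 26 do not.)

1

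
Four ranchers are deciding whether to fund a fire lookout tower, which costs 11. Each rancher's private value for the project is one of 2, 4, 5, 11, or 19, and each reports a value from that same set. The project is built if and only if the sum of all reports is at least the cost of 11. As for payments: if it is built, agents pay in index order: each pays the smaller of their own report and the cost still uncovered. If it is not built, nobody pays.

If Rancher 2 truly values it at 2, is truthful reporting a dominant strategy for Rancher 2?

Check each profile of the others' reports and compare truth against every alternative report.
Others report (2, 2, 4): truth gives 0, best alternative gives -2.
Others report (2, 2, 5): truth gives 0, best alternative gives -2.
Others report (2, 2, 11): truth gives 0, best alternative gives -2.
Others report (2, 2, 19): truth gives 0, best alternative gives -2.
Others report (2, 4, 2): truth gives 0, best alternative gives -2.
Others report (2, 4, 4): truth gives 0, best alternative gives -2.
(Remaining 119 profiles checked similarly; truth is weakly best in each.)
In every case the truthful report is at least as good as any alternative, so it is a dominant strategy.

Yes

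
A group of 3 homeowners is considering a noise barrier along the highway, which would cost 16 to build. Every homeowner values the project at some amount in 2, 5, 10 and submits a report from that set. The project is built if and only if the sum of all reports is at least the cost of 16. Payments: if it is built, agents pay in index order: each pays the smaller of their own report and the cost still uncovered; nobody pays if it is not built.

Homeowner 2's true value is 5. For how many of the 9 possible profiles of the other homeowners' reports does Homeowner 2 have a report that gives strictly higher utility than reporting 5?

3

Others report (5, 10): truth gives 0; report 2 gives 3 > 0. Violating.
Others report (10, 5): truth gives 0; report 2 gives 3 > 0. Violating.
Others report (10, 10): truth gives 0; report 2 gives 3 > 0. Violating.
Others report (2, 2): truth gives 0; no alternative beats it.
Others report (2, 5): truth gives 0; no alternative beats it.
(Checking all 9 profiles: 3 have a profitable deviation, 6 do not.)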